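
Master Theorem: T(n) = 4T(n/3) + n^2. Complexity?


a=4, b=3, c=2. log_3(4)=1.262 < c=2. Case 3: O(n^c) = O(n^2)
Complexity: O(n^2)


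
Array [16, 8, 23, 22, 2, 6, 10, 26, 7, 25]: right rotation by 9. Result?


Right rotate by 9: [8, 23, 22, 2, 6, 10, 26, 7, 25, 16]


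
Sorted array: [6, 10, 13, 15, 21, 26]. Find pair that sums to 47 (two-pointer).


Two pointers: lo=0, hi=5
Found pair: (21, 26) summing to 47


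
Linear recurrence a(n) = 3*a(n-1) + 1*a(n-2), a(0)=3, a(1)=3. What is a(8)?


Build bottom-up:
...a(6)=1407, a(7)=4647, a(8)=3*4647+1*1407=15348


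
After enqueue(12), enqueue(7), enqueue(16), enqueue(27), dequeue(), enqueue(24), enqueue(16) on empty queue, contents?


enqueue(12) -> [12]
enqueue(7) -> [12, 7]
enqueue(16) -> [12, 7, 16]
enqueue(27) -> [12, 7, 16, 27]
dequeue() returns 12 -> [7, 16, 27]
enqueue(24) -> [7, 16, 27, 24]
enqueue(16) -> [7, 16, 27, 24, 16]
Final queue (front to back): [7, 16, 27, 24, 16]


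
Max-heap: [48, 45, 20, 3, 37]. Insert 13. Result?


Append 13: [48, 45, 20, 3, 37, 13]
Bubble up: no swaps needed
Result: [48, 45, 20, 3, 37, 13]


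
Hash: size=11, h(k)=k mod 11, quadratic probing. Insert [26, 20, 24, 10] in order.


Insertions: 26->slot 4; 20->slot 9; 24->slot 2; 10->slot 10
Table: [None, None, 24, None, 26, None, None, None, None, 20, 10]


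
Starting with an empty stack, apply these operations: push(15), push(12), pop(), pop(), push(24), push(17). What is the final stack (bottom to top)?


push(15) -> [15]
push(12) -> [15, 12]
pop() returns 12 -> [15]
pop() returns 15 -> []
push(24) -> [24]
push(17) -> [24, 17]
Final stack (bottom to top): [24, 17]


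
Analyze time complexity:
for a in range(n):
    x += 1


Per nesting level: O(n) = O(n)
Complexity: O(n)


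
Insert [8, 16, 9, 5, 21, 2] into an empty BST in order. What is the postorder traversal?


Root = 8; build tree by BST insertion.
Postorder traversal: [2, 5, 9, 21, 16, 8]


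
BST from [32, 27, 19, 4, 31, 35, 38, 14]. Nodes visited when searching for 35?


BST root = 32
Search for 35: compare at each node
Path: [32, 35]


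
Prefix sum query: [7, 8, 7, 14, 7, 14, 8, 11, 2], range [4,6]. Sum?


Prefix sums: [0, 7, 15, 22, 36, 43, 57, 65, 76, 78]
Sum[4..6] = prefix[7] - prefix[4] = 65 - 36 = 29


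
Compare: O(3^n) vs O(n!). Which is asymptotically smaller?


exponential (base 3) grows slower than factorial
O(3^n) is asymptotically smaller; O(n!) grows faster


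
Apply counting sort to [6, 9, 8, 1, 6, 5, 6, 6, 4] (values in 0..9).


Count array: [0, 1, 0, 0, 1, 1, 4, 0, 1, 1]
Reconstruct: [1, 4, 5, 6, 6, 6, 6, 8, 9]


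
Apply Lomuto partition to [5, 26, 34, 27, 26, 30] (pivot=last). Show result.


Elements <= 30 go left of pivot.
Result: [5, 26, 27, 26, 30, 34], pivot at index 4


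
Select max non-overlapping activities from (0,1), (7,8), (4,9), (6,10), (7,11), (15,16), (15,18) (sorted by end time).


Greedy: pick earliest-ending, then skip overlaps.
Selected (3 activities): [(0, 1), (7, 8), (15, 16)]


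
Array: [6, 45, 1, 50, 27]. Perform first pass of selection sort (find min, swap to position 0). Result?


After one pass: [1, 45, 6, 50, 27]


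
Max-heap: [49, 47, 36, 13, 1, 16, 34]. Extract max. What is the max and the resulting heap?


Max = 49
Replace root with last, heapify down
Resulting heap: [47, 34, 36, 13, 1, 16]


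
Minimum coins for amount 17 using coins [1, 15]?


dp[0]=0; dp[i]=1+min(dp[i-c] for c in coins)
...dp[12]=12, dp[13]=13, dp[14]=14, dp[15]=1, dp[16]=2, dp[17]=3
Minimum coins for 17 = 3


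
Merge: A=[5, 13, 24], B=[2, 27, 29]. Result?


Compare heads, take smaller each step.
Merged: [2, 5, 13, 24, 27, 29]


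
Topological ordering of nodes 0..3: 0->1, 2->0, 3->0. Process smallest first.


Kahn's algorithm, process smallest node first
Order: [2, 3, 0, 1]


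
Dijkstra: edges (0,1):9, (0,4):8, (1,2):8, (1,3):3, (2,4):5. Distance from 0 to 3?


Dijkstra from 0:
Distances: {0: 0, 1: 9, 2: 13, 3: 12, 4: 8}
Shortest distance to 3 = 12, path = [0, 1, 3]


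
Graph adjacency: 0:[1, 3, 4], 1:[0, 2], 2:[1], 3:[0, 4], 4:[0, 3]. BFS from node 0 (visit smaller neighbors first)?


BFS queue: start with [0]
Visit order: [0, 1, 3, 4, 2]


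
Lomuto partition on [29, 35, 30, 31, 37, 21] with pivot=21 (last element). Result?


Elements <= 21 go left of pivot.
Result: [21, 35, 30, 31, 37, 29], pivot at index 0


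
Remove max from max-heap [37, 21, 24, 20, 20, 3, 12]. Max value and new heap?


Max = 37
Replace root with last, heapify down
Resulting heap: [24, 21, 12, 20, 20, 3]


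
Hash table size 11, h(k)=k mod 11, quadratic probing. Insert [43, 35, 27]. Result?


Insertions: 43->slot 10; 35->slot 2; 27->slot 5
Table: [None, None, 35, None, None, 27, None, None, None, None, 43]


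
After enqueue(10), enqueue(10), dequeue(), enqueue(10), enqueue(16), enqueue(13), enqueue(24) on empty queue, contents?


enqueue(10) -> [10]
enqueue(10) -> [10, 10]
dequeue() returns 10 -> [10]
enqueue(10) -> [10, 10]
enqueue(16) -> [10, 10, 16]
enqueue(13) -> [10, 10, 16, 13]
enqueue(24) -> [10, 10, 16, 13, 24]
Final queue (front to back): [10, 10, 16, 13, 24]


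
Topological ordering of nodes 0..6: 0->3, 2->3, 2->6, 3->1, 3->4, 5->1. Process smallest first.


Kahn's algorithm, process smallest node first
Order: [0, 2, 3, 4, 5, 1, 6]


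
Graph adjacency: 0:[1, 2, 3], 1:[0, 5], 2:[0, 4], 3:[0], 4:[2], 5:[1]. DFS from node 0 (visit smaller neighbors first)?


DFS stack-based: start with [0]
Visit order: [0, 1, 5, 2, 4, 3]


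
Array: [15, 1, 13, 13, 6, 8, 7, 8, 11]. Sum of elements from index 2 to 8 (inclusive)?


Prefix sums: [0, 15, 16, 29, 42, 48, 56, 63, 71, 82]
Sum[2..8] = prefix[9] - prefix[2] = 82 - 16 = 66


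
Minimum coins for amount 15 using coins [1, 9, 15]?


dp[0]=0; dp[i]=1+min(dp[i-c] for c in coins)
...dp[10]=2, dp[11]=3, dp[12]=4, dp[13]=5, dp[14]=6, dp[15]=1
Minimum coins for 15 = 1


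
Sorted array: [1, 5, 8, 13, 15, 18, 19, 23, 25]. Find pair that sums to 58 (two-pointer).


Two pointers: lo=0, hi=8
No pair sums to 58


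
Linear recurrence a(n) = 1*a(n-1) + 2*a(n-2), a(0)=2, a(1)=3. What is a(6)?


Build bottom-up:
...a(4)=27, a(5)=53, a(6)=1*53+2*27=107


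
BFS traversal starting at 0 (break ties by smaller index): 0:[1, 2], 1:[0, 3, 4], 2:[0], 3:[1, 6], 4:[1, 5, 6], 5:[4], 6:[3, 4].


BFS queue: start with [0]
Visit order: [0, 1, 2, 3, 4, 6, 5]


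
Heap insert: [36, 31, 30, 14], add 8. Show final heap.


Append 8: [36, 31, 30, 14, 8]
Bubble up: no swaps needed
Result: [36, 31, 30, 14, 8]


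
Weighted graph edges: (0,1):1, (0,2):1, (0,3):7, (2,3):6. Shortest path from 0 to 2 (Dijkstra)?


Dijkstra from 0:
Distances: {0: 0, 1: 1, 2: 1, 3: 7}
Shortest distance to 2 = 1, path = [0, 2]


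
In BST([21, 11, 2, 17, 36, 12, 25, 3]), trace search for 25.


BST root = 21
Search for 25: compare at each node
Path: [21, 36, 25]


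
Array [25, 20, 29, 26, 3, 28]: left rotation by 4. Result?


Left rotate by 4: [3, 28, 25, 20, 29, 26]


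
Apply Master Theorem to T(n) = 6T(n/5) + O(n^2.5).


a=6, b=5, c=2.5. log_5(6)=1.113 < c=2.5. Case 3: O(n^c) = O(n^2.500)
Complexity: O(n^2.500)


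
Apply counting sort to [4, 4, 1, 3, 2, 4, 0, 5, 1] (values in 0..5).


Count array: [1, 2, 1, 1, 3, 1]
Reconstruct: [0, 1, 1, 2, 3, 4, 4, 4, 5]


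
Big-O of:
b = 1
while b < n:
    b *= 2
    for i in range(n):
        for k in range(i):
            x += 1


Per nesting level: O(log n) * O(n) * O(n) [triangular over i] = O(n^2 log n)
Complexity: O(n^2 log n)


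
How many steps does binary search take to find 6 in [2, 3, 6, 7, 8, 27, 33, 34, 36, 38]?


Search for 6:
[0,9] mid=4 arr[4]=8
[0,3] mid=1 arr[1]=3
[2,3] mid=2 arr[2]=6
Total: 3 comparisons


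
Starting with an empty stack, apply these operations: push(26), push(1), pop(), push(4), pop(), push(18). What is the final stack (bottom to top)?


push(26) -> [26]
push(1) -> [26, 1]
pop() returns 1 -> [26]
push(4) -> [26, 4]
pop() returns 4 -> [26]
push(18) -> [26, 18]
Final stack (bottom to top): [26, 18]


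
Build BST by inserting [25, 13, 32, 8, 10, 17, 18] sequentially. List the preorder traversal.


Root = 25; build tree by BST insertion.
Preorder traversal: [25, 13, 8, 10, 17, 18, 32]


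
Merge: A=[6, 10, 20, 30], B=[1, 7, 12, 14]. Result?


Compare heads, take smaller each step.
Merged: [1, 6, 7, 10, 12, 14, 20, 30]


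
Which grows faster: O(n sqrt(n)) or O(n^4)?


n^1.5 grows slower than quartic
O(n sqrt(n)) is asymptotically smaller; O(n^4) grows faster


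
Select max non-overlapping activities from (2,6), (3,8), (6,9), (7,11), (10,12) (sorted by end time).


Greedy: pick earliest-ending, then skip overlaps.
Selected (3 activities): [(2, 6), (6, 9), (10, 12)]


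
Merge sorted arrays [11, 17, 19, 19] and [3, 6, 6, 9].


Compare heads, take smaller each step.
Merged: [3, 6, 6, 9, 11, 17, 19, 19]


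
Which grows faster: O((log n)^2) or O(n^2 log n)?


polylogarithmic grows slower than n^2 log n
O((log n)^2) is asymptotically smaller; O(n^2 log n) grows faster


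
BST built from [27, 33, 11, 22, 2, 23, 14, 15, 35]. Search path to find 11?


BST root = 27
Search for 11: compare at each node
Path: [27, 11]


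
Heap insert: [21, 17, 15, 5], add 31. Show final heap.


Append 31: [21, 17, 15, 5, 31]
Bubble up: swap idx 4(31) with idx 1(17); swap idx 1(31) with idx 0(21)
Result: [31, 21, 15, 5, 17]


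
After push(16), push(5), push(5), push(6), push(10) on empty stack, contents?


push(16) -> [16]
push(5) -> [16, 5]
push(5) -> [16, 5, 5]
push(6) -> [16, 5, 5, 6]
push(10) -> [16, 5, 5, 6, 10]
Final stack (bottom to top): [16, 5, 5, 6, 10]


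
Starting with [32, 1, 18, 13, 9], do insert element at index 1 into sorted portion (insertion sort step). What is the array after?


After one pass: [1, 32, 18, 13, 9]


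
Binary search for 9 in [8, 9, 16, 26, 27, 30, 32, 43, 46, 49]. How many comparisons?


Search for 9:
[0,9] mid=4 arr[4]=27
[0,3] mid=1 arr[1]=9
Total: 2 comparisons


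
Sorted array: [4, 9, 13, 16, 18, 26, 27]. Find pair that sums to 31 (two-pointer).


Two pointers: lo=0, hi=6
Found pair: (4, 27) summing to 31


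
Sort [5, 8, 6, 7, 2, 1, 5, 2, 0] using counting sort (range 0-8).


Count array: [1, 1, 2, 0, 0, 2, 1, 1, 1]
Reconstruct: [0, 1, 2, 2, 5, 5, 6, 7, 8]


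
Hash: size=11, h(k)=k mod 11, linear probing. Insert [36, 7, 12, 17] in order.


Insertions: 36->slot 3; 7->slot 7; 12->slot 1; 17->slot 6
Table: [None, 12, None, 36, None, None, 17, 7, None, None, None]


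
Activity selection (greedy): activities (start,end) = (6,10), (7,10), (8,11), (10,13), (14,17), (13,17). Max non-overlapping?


Greedy: pick earliest-ending, then skip overlaps.
Selected (3 activities): [(6, 10), (10, 13), (14, 17)]


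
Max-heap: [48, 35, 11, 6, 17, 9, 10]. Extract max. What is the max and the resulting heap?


Max = 48
Replace root with last, heapify down
Resulting heap: [35, 17, 11, 6, 10, 9]


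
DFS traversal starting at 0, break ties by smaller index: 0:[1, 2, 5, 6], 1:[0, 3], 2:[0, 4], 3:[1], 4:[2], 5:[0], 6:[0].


DFS stack-based: start with [0]
Visit order: [0, 1, 3, 2, 4, 5, 6]


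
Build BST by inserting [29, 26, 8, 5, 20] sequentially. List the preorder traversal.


Root = 29; build tree by BST insertion.
Preorder traversal: [29, 26, 8, 5, 20]


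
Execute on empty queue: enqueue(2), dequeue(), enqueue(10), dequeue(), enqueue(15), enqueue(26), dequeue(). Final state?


enqueue(2) -> [2]
dequeue() returns 2 -> []
enqueue(10) -> [10]
dequeue() returns 10 -> []
enqueue(15) -> [15]
enqueue(26) -> [15, 26]
dequeue() returns 15 -> [26]
Final queue (front to back): [26]


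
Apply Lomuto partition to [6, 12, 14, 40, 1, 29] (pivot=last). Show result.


Elements <= 29 go left of pivot.
Result: [6, 12, 14, 1, 29, 40], pivot at index 4


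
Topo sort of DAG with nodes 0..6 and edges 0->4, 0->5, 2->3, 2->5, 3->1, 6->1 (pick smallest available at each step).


Kahn's algorithm, process smallest node first
Order: [0, 2, 3, 4, 5, 6, 1]


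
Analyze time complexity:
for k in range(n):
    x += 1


Per nesting level: O(n) = O(n)
Complexity: O(n)


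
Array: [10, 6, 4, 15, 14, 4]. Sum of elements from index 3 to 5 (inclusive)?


Prefix sums: [0, 10, 16, 20, 35, 49, 53]
Sum[3..5] = prefix[6] - prefix[3] = 53 - 20 = 33


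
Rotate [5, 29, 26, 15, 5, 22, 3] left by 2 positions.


Left rotate by 2: [26, 15, 5, 22, 3, 5, 29]


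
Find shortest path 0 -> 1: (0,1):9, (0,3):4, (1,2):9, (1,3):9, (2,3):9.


Dijkstra from 0:
Distances: {0: 0, 1: 9, 2: 13, 3: 4}
Shortest distance to 1 = 9, path = [0, 1]


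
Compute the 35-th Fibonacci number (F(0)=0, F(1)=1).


F(n)=F(n-1)+F(n-2)
...F(33)=3524578, F(34)=5702887, F(35)=9227465


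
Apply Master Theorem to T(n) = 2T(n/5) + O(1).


a=2, b=5, c=0. log_5(2)=0.431 > c=0. Case 1: O(n^log_b(a)) = O(n^0.431)
Complexity: O(n^0.431)


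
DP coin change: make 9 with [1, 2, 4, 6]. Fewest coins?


dp[0]=0; dp[i]=1+min(dp[i-c] for c in coins)
...dp[4]=1, dp[5]=2, dp[6]=1, dp[7]=2, dp[8]=2, dp[9]=3
Minimum coins for 9 = 3


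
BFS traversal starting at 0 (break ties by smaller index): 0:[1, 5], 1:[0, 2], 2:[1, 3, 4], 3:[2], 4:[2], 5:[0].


BFS queue: start with [0]
Visit order: [0, 1, 5, 2, 3, 4]


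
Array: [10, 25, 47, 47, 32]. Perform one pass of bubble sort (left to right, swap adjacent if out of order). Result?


After one pass: [10, 25, 47, 32, 47]


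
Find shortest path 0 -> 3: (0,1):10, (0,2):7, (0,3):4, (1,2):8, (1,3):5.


Dijkstra from 0:
Distances: {0: 0, 1: 9, 2: 7, 3: 4}
Shortest distance to 3 = 4, path = [0, 3]


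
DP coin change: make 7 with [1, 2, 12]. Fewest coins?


dp[0]=0; dp[i]=1+min(dp[i-c] for c in coins)
...dp[2]=1, dp[3]=2, dp[4]=2, dp[5]=3, dp[6]=3, dp[7]=4
Minimum coins for 7 = 4


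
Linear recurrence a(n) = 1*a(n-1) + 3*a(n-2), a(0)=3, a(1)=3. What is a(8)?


Build bottom-up:
...a(6)=291, a(7)=651, a(8)=1*651+3*291=1524


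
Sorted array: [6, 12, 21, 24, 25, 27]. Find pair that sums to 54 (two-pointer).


Two pointers: lo=0, hi=5
No pair sums to 54


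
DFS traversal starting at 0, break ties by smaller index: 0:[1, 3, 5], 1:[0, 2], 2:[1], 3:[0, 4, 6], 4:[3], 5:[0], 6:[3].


DFS stack-based: start with [0]
Visit order: [0, 1, 2, 3, 4, 6, 5]


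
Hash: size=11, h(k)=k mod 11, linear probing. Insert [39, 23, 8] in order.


Insertions: 39->slot 6; 23->slot 1; 8->slot 8
Table: [None, 23, None, None, None, None, 39, None, 8, None, None]


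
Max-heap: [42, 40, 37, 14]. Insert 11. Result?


Append 11: [42, 40, 37, 14, 11]
Bubble up: no swaps needed
Result: [42, 40, 37, 14, 11]


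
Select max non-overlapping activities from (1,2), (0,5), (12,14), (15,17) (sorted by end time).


Greedy: pick earliest-ending, then skip overlaps.
Selected (3 activities): [(1, 2), (12, 14), (15, 17)]


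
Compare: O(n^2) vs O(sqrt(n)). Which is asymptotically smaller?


sublinear grows slower than quadratic
O(sqrt(n)) is asymptotically smaller; O(n^2) grows faster


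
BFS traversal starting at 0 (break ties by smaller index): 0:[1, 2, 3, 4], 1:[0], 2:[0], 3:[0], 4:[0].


BFS queue: start with [0]
Visit order: [0, 1, 2, 3, 4]


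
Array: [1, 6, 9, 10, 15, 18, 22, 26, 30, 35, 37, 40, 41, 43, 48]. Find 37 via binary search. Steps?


Search for 37:
[0,14] mid=7 arr[7]=26
[8,14] mid=11 arr[11]=40
[8,10] mid=9 arr[9]=35
[10,10] mid=10 arr[10]=37
Total: 4 comparisons


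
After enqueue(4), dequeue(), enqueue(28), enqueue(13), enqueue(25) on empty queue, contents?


enqueue(4) -> [4]
dequeue() returns 4 -> []
enqueue(28) -> [28]
enqueue(13) -> [28, 13]
enqueue(25) -> [28, 13, 25]
Final queue (front to back): [28, 13, 25]


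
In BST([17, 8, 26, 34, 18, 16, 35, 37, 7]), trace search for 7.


BST root = 17
Search for 7: compare at each node
Path: [17, 8, 7]


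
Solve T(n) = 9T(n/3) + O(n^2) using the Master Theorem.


a=9, b=3, c=2. log_3(9)=2 = c=2. Case 2: O(n^c log n) = O(n^2 log n)
Complexity: O(n^2 log n)


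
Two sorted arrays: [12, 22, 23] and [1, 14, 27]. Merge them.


Compare heads, take smaller each step.
Merged: [1, 12, 14, 22, 23, 27]


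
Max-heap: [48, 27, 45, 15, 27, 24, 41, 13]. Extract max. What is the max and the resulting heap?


Max = 48
Replace root with last, heapify down
Resulting heap: [45, 27, 41, 15, 27, 24, 13]


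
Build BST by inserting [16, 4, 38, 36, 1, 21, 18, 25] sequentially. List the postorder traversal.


Root = 16; build tree by BST insertion.
Postorder traversal: [1, 4, 18, 25, 21, 36, 38, 16]


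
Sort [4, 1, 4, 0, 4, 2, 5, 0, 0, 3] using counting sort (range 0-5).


Count array: [3, 1, 1, 1, 3, 1]
Reconstruct: [0, 0, 0, 1, 2, 3, 4, 4, 4, 5]


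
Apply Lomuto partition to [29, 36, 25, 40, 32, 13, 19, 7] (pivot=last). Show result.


Elements <= 7 go left of pivot.
Result: [7, 36, 25, 40, 32, 13, 19, 29], pivot at index 0


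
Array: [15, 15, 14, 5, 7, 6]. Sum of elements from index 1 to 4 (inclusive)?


Prefix sums: [0, 15, 30, 44, 49, 56, 62]
Sum[1..4] = prefix[5] - prefix[1] = 56 - 15 = 41


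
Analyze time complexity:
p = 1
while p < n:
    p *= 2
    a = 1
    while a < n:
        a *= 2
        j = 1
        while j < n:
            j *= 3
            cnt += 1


Per nesting level: O(log n) * O(log n) * O(log n) = O((log n)^3)
Complexity: O((log n)^3)


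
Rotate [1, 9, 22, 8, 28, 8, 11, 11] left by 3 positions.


Left rotate by 3: [8, 28, 8, 11, 11, 1, 9, 22]


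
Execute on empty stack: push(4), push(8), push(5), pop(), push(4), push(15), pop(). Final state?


push(4) -> [4]
push(8) -> [4, 8]
push(5) -> [4, 8, 5]
pop() returns 5 -> [4, 8]
push(4) -> [4, 8, 4]
push(15) -> [4, 8, 4, 15]
pop() returns 15 -> [4, 8, 4]
Final stack (bottom to top): [4, 8, 4]


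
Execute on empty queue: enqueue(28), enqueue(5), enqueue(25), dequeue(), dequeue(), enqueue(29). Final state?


enqueue(28) -> [28]
enqueue(5) -> [28, 5]
enqueue(25) -> [28, 5, 25]
dequeue() returns 28 -> [5, 25]
dequeue() returns 5 -> [25]
enqueue(29) -> [25, 29]
Final queue (front to back): [25, 29]


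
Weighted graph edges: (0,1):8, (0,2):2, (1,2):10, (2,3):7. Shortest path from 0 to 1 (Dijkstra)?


Dijkstra from 0:
Distances: {0: 0, 1: 8, 2: 2, 3: 9}
Shortest distance to 1 = 8, path = [0, 1]


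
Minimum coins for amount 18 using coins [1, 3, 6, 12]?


dp[0]=0; dp[i]=1+min(dp[i-c] for c in coins)
...dp[13]=2, dp[14]=3, dp[15]=2, dp[16]=3, dp[17]=4, dp[18]=2
Minimum coins for 18 = 2


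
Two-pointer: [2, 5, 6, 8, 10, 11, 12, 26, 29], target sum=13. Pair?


Two pointers: lo=0, hi=8
Found pair: (2, 11) summing to 13


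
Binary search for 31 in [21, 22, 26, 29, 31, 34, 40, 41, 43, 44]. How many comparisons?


Search for 31:
[0,9] mid=4 arr[4]=31
Total: 1 comparisons


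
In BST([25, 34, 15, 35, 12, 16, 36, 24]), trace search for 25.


BST root = 25
Search for 25: compare at each node
Path: [25]


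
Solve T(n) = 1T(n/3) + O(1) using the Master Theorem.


a=1, b=3, c=0. log_3(1)=0 = c=0. Case 2: O(n^c log n) = O(log n)
Complexity: O(log n)


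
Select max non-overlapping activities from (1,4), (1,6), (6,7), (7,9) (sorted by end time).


Greedy: pick earliest-ending, then skip overlaps.
Selected (3 activities): [(1, 4), (6, 7), (7, 9)]


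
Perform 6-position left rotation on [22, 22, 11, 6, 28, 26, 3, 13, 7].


Left rotate by 6: [3, 13, 7, 22, 22, 11, 6, 28, 26]


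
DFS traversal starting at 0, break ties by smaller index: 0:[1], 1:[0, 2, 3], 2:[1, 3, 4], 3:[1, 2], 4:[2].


DFS stack-based: start with [0]
Visit order: [0, 1, 2, 3, 4]


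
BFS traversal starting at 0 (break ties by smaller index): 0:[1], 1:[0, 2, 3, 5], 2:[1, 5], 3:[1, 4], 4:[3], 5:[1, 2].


BFS queue: start with [0]
Visit order: [0, 1, 2, 3, 5, 4]


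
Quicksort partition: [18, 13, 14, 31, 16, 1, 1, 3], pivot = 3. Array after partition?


Elements <= 3 go left of pivot.
Result: [1, 1, 3, 31, 16, 18, 13, 14], pivot at index 2


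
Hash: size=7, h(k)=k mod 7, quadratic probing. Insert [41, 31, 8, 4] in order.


Insertions: 41->slot 6; 31->slot 3; 8->slot 1; 4->slot 4
Table: [None, 8, None, 31, 4, None, 41]


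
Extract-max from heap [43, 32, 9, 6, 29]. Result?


Max = 43
Replace root with last, heapify down
Resulting heap: [32, 29, 9, 6]


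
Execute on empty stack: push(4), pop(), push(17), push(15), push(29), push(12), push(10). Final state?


push(4) -> [4]
pop() returns 4 -> []
push(17) -> [17]
push(15) -> [17, 15]
push(29) -> [17, 15, 29]
push(12) -> [17, 15, 29, 12]
push(10) -> [17, 15, 29, 12, 10]
Final stack (bottom to top): [17, 15, 29, 12, 10]


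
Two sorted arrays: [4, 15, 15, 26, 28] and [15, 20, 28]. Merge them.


Compare heads, take smaller each step.
Merged: [4, 15, 15, 15, 20, 26, 28, 28]


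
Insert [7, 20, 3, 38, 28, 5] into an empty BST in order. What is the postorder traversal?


Root = 7; build tree by BST insertion.
Postorder traversal: [5, 3, 28, 38, 20, 7]


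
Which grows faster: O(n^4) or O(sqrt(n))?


sublinear grows slower than quartic
O(sqrt(n)) is asymptotically smaller; O(n^4) grows faster


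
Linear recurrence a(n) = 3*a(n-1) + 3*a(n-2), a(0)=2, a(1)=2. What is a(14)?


Build bottom-up:
...a(12)=6894882, a(13)=26140482, a(14)=3*26140482+3*6894882=99106092


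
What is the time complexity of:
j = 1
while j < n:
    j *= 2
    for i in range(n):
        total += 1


Per nesting level: O(log n) * O(n) = O(n log n)
Complexity: O(n log n)


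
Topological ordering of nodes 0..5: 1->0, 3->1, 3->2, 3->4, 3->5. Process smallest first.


Kahn's algorithm, process smallest node first
Order: [3, 1, 0, 2, 4, 5]


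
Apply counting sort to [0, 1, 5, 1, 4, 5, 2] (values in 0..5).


Count array: [1, 2, 1, 0, 1, 2]
Reconstruct: [0, 1, 1, 2, 4, 5, 5]


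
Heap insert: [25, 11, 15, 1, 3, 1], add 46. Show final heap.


Append 46: [25, 11, 15, 1, 3, 1, 46]
Bubble up: swap idx 6(46) with idx 2(15); swap idx 2(46) with idx 0(25)
Result: [46, 11, 25, 1, 3, 1, 15]


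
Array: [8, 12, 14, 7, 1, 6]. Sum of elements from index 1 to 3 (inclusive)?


Prefix sums: [0, 8, 20, 34, 41, 42, 48]
Sum[1..3] = prefix[4] - prefix[1] = 41 - 8 = 33


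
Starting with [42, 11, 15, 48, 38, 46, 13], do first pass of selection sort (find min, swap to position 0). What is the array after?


After one pass: [11, 42, 15, 48, 38, 46, 13]


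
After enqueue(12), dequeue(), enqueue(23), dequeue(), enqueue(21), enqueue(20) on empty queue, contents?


enqueue(12) -> [12]
dequeue() returns 12 -> []
enqueue(23) -> [23]
dequeue() returns 23 -> []
enqueue(21) -> [21]
enqueue(20) -> [21, 20]
Final queue (front to back): [21, 20]


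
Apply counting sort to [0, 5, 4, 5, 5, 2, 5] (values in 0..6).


Count array: [1, 0, 1, 0, 1, 4, 0]
Reconstruct: [0, 2, 4, 5, 5, 5, 5]


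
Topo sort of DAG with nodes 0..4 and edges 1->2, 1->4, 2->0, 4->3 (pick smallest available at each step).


Kahn's algorithm, process smallest node first
Order: [1, 2, 0, 4, 3]


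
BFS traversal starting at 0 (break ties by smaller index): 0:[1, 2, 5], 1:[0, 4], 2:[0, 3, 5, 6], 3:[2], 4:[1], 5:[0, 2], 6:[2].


BFS queue: start with [0]
Visit order: [0, 1, 2, 5, 4, 3, 6]


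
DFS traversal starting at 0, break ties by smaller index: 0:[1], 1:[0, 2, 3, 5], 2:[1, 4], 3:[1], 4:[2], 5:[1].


DFS stack-based: start with [0]
Visit order: [0, 1, 2, 4, 3, 5]


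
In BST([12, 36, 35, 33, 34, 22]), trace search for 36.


BST root = 12
Search for 36: compare at each node
Path: [12, 36]


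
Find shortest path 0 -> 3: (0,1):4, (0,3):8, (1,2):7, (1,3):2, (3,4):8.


Dijkstra from 0:
Distances: {0: 0, 1: 4, 2: 11, 3: 6, 4: 14}
Shortest distance to 3 = 6, path = [0, 1, 3]


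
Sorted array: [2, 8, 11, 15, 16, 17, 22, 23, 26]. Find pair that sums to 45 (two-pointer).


Two pointers: lo=0, hi=8
Found pair: (22, 23) summing to 45


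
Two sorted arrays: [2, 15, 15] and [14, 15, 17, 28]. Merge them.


Compare heads, take smaller each step.
Merged: [2, 14, 15, 15, 15, 17, 28]


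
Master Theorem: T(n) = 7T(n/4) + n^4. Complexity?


a=7, b=4, c=4. log_4(7)=1.404 < c=4. Case 3: O(n^c) = O(n^4)
Complexity: O(n^4)


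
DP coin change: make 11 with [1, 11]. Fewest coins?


dp[0]=0; dp[i]=1+min(dp[i-c] for c in coins)
...dp[6]=6, dp[7]=7, dp[8]=8, dp[9]=9, dp[10]=10, dp[11]=1
Minimum coins for 11 = 1


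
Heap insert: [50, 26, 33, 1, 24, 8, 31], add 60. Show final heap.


Append 60: [50, 26, 33, 1, 24, 8, 31, 60]
Bubble up: swap idx 7(60) with idx 3(1); swap idx 3(60) with idx 1(26); swap idx 1(60) with idx 0(50)
Result: [60, 50, 33, 26, 24, 8, 31, 1]


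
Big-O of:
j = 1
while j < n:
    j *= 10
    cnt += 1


Per nesting level: O(log n) = O(log n)
Complexity: O(log n)


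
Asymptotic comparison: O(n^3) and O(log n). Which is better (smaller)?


logarithmic grows slower than cubic
O(log n) is asymptotically smaller; O(n^3) grows faster


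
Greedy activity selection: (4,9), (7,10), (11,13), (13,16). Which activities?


Greedy: pick earliest-ending, then skip overlaps.
Selected (3 activities): [(4, 9), (11, 13), (13, 16)]


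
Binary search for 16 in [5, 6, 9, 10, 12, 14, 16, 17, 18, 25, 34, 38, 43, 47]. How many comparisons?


Search for 16:
[0,13] mid=6 arr[6]=16
Total: 1 comparisons


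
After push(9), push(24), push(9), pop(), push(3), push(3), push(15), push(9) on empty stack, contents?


push(9) -> [9]
push(24) -> [9, 24]
push(9) -> [9, 24, 9]
pop() returns 9 -> [9, 24]
push(3) -> [9, 24, 3]
push(3) -> [9, 24, 3, 3]
push(15) -> [9, 24, 3, 3, 15]
push(9) -> [9, 24, 3, 3, 15, 9]
Final stack (bottom to top): [9, 24, 3, 3, 15, 9]


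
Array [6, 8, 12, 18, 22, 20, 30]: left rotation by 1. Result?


Left rotate by 1: [8, 12, 18, 22, 20, 30, 6]


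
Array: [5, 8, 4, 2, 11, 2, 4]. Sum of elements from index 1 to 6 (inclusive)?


Prefix sums: [0, 5, 13, 17, 19, 30, 32, 36]
Sum[1..6] = prefix[7] - prefix[1] = 36 - 5 = 31


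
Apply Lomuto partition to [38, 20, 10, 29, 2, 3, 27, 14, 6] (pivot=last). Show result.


Elements <= 6 go left of pivot.
Result: [2, 3, 6, 29, 38, 20, 27, 14, 10], pivot at index 2


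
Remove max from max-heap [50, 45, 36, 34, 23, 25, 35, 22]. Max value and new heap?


Max = 50
Replace root with last, heapify down
Resulting heap: [45, 34, 36, 22, 23, 25, 35]


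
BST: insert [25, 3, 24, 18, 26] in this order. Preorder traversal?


Root = 25; build tree by BST insertion.
Preorder traversal: [25, 3, 24, 18, 26]


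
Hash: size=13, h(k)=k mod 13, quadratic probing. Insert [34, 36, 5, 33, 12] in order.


Insertions: 34->slot 8; 36->slot 10; 5->slot 5; 33->slot 7; 12->slot 12
Table: [None, None, None, None, None, 5, None, 33, 34, None, 36, None, 12]


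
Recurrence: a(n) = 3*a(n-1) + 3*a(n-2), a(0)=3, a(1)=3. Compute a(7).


Build bottom-up:
...a(5)=918, a(6)=3483, a(7)=3*3483+3*918=13203


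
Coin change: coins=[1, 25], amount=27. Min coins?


dp[0]=0; dp[i]=1+min(dp[i-c] for c in coins)
...dp[22]=22, dp[23]=23, dp[24]=24, dp[25]=1, dp[26]=2, dp[27]=3
Minimum coins for 27 = 3


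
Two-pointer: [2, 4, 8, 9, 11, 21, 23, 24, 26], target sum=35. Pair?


Two pointers: lo=0, hi=8
Found pair: (9, 26) summing to 35


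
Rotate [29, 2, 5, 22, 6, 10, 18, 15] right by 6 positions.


Right rotate by 6: [5, 22, 6, 10, 18, 15, 29, 2]


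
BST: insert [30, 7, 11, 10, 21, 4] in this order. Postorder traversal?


Root = 30; build tree by BST insertion.
Postorder traversal: [4, 10, 21, 11, 7, 30]


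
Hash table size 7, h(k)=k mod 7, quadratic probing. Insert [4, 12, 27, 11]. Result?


Insertions: 4->slot 4; 12->slot 5; 27->slot 6; 11->slot 1
Table: [None, 11, None, None, 4, 12, 27]


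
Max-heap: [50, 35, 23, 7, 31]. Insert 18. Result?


Append 18: [50, 35, 23, 7, 31, 18]
Bubble up: no swaps needed
Result: [50, 35, 23, 7, 31, 18]


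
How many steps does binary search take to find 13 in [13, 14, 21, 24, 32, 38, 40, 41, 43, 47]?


Search for 13:
[0,9] mid=4 arr[4]=32
[0,3] mid=1 arr[1]=14
[0,0] mid=0 arr[0]=13
Total: 3 comparisons


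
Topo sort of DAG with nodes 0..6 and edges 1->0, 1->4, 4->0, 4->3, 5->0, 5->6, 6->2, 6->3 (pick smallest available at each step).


Kahn's algorithm, process smallest node first
Order: [1, 4, 5, 0, 6, 2, 3]


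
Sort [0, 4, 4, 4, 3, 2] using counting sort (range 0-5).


Count array: [1, 0, 1, 1, 3, 0]
Reconstruct: [0, 2, 3, 4, 4, 4]


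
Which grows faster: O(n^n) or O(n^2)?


quadratic grows slower than n^n
O(n^2) is asymptotically smaller; O(n^n) grows faster


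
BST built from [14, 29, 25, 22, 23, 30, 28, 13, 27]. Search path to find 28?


BST root = 14
Search for 28: compare at each node
Path: [14, 29, 25, 28]


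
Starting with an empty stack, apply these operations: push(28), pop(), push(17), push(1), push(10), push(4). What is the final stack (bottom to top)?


push(28) -> [28]
pop() returns 28 -> []
push(17) -> [17]
push(1) -> [17, 1]
push(10) -> [17, 1, 10]
push(4) -> [17, 1, 10, 4]
Final stack (bottom to top): [17, 1, 10, 4]


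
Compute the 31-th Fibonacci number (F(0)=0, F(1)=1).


F(n)=F(n-1)+F(n-2)
...F(29)=514229, F(30)=832040, F(31)=1346269


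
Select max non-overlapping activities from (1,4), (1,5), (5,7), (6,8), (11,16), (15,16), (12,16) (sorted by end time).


Greedy: pick earliest-ending, then skip overlaps.
Selected (3 activities): [(1, 4), (5, 7), (11, 16)]


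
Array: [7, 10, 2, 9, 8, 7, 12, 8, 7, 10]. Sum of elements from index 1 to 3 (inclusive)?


Prefix sums: [0, 7, 17, 19, 28, 36, 43, 55, 63, 70, 80]
Sum[1..3] = prefix[4] - prefix[1] = 28 - 7 = 21


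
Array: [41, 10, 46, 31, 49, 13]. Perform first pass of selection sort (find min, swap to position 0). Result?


After one pass: [10, 41, 46, 31, 49, 13]


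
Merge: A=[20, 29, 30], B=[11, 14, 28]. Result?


Compare heads, take smaller each step.
Merged: [11, 14, 20, 28, 29, 30]


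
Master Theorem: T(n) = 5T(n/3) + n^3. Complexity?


a=5, b=3, c=3. log_3(5)=1.465 < c=3. Case 3: O(n^c) = O(n^3)
Complexity: O(n^3)


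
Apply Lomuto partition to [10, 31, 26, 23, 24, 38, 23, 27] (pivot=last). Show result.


Elements <= 27 go left of pivot.
Result: [10, 26, 23, 24, 23, 27, 31, 38], pivot at index 5


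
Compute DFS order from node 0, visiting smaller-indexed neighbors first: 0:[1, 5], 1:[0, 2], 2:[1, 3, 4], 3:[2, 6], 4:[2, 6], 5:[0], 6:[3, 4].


DFS stack-based: start with [0]
Visit order: [0, 1, 2, 3, 6, 4, 5]


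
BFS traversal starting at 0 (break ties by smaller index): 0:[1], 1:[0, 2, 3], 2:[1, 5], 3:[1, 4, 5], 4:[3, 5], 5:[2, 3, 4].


BFS queue: start with [0]
Visit order: [0, 1, 2, 3, 5, 4]


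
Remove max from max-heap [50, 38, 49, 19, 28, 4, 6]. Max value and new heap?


Max = 50
Replace root with last, heapify down
Resulting heap: [49, 38, 6, 19, 28, 4]


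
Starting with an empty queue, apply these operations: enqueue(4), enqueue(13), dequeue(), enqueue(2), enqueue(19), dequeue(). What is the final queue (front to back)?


enqueue(4) -> [4]
enqueue(13) -> [4, 13]
dequeue() returns 4 -> [13]
enqueue(2) -> [13, 2]
enqueue(19) -> [13, 2, 19]
dequeue() returns 13 -> [2, 19]
Final queue (front to back): [2, 19]


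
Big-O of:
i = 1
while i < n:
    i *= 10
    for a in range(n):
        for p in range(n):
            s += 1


Per nesting level: O(log n) * O(n) * O(n) = O(n^2 log n)
Complexity: O(n^2 log n)


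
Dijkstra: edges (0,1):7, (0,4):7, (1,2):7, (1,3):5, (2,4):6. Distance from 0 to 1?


Dijkstra from 0:
Distances: {0: 0, 1: 7, 2: 13, 3: 12, 4: 7}
Shortest distance to 1 = 7, path = [0, 1]


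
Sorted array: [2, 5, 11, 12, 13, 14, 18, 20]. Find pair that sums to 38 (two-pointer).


Two pointers: lo=0, hi=7
Found pair: (18, 20) summing to 38


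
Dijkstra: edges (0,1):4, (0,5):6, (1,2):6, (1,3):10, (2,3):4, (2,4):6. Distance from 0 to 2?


Dijkstra from 0:
Distances: {0: 0, 1: 4, 2: 10, 3: 14, 4: 16, 5: 6}
Shortest distance to 2 = 10, path = [0, 1, 2]


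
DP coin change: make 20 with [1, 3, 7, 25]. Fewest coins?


dp[0]=0; dp[i]=1+min(dp[i-c] for c in coins)
...dp[15]=3, dp[16]=4, dp[17]=3, dp[18]=4, dp[19]=5, dp[20]=4
Minimum coins for 20 = 4


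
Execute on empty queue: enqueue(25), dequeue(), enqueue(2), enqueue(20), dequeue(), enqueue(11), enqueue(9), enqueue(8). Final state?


enqueue(25) -> [25]
dequeue() returns 25 -> []
enqueue(2) -> [2]
enqueue(20) -> [2, 20]
dequeue() returns 2 -> [20]
enqueue(11) -> [20, 11]
enqueue(9) -> [20, 11, 9]
enqueue(8) -> [20, 11, 9, 8]
Final queue (front to back): [20, 11, 9, 8]


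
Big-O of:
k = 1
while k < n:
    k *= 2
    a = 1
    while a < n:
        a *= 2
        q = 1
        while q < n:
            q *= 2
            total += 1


Per nesting level: O(log n) * O(log n) * O(log n) = O((log n)^3)
Complexity: O((log n)^3)


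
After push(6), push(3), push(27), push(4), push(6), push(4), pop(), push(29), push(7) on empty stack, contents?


push(6) -> [6]
push(3) -> [6, 3]
push(27) -> [6, 3, 27]
push(4) -> [6, 3, 27, 4]
push(6) -> [6, 3, 27, 4, 6]
push(4) -> [6, 3, 27, 4, 6, 4]
pop() returns 4 -> [6, 3, 27, 4, 6]
push(29) -> [6, 3, 27, 4, 6, 29]
push(7) -> [6, 3, 27, 4, 6, 29, 7]
Final stack (bottom to top): [6, 3, 27, 4, 6, 29, 7]


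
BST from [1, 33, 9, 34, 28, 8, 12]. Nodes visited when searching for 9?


BST root = 1
Search for 9: compare at each node
Path: [1, 33, 9]


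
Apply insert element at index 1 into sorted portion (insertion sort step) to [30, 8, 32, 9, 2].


After one pass: [8, 30, 32, 9, 2]


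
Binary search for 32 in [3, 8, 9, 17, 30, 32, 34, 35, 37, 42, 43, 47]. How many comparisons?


Search for 32:
[0,11] mid=5 arr[5]=32
Total: 1 comparisons


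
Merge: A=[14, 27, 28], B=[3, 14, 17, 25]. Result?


Compare heads, take smaller each step.
Merged: [3, 14, 14, 17, 25, 27, 28]


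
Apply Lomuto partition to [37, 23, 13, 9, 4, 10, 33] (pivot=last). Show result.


Elements <= 33 go left of pivot.
Result: [23, 13, 9, 4, 10, 33, 37], pivot at index 5


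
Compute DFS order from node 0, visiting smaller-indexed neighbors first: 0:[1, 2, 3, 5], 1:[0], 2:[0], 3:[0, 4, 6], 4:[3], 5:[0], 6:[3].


DFS stack-based: start with [0]
Visit order: [0, 1, 2, 3, 4, 6, 5]


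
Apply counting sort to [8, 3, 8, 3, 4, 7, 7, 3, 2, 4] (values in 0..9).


Count array: [0, 0, 1, 3, 2, 0, 0, 2, 2, 0]
Reconstruct: [2, 3, 3, 3, 4, 4, 7, 7, 8, 8]


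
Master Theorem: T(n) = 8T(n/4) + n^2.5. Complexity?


a=8, b=4, c=2.5. log_4(8)=1.5 < c=2.5. Case 3: O(n^c) = O(n^2.500)
Complexity: O(n^2.500)


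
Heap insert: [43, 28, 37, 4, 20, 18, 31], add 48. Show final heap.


Append 48: [43, 28, 37, 4, 20, 18, 31, 48]
Bubble up: swap idx 7(48) with idx 3(4); swap idx 3(48) with idx 1(28); swap idx 1(48) with idx 0(43)
Result: [48, 43, 37, 28, 20, 18, 31, 4]


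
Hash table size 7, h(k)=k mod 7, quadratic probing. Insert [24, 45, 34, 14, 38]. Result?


Insertions: 24->slot 3; 45->slot 4; 34->slot 6; 14->slot 0; 38->slot 5
Table: [14, None, None, 24, 45, 38, 34]


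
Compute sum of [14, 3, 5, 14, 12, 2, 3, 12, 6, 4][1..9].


Prefix sums: [0, 14, 17, 22, 36, 48, 50, 53, 65, 71, 75]
Sum[1..9] = prefix[10] - prefix[1] = 75 - 14 = 61


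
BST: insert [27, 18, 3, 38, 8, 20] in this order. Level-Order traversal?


Root = 27; build tree by BST insertion.
Level-Order traversal: [27, 18, 38, 3, 20, 8]


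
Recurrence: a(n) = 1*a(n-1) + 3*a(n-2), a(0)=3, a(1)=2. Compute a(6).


Build bottom-up:
...a(4)=50, a(5)=101, a(6)=1*101+3*50=251


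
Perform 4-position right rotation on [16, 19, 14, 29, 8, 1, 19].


Right rotate by 4: [29, 8, 1, 19, 16, 19, 14]


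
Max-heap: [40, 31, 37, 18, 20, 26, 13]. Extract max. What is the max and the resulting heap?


Max = 40
Replace root with last, heapify down
Resulting heap: [37, 31, 26, 18, 20, 13]


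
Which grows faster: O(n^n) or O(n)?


linear grows slower than n^n
O(n) is asymptotically smaller; O(n^n) grows faster


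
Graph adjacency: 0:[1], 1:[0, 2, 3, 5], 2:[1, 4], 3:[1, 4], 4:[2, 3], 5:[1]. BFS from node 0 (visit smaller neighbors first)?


BFS queue: start with [0]
Visit order: [0, 1, 2, 3, 5, 4]


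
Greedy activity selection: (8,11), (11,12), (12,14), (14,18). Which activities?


Greedy: pick earliest-ending, then skip overlaps.
Selected (4 activities): [(8, 11), (11, 12), (12, 14), (14, 18)]


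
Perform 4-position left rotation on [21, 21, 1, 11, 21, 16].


Left rotate by 4: [21, 16, 21, 21, 1, 11]


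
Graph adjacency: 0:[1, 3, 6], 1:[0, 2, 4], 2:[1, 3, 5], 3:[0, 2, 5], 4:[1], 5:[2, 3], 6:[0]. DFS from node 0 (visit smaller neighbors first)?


DFS stack-based: start with [0]
Visit order: [0, 1, 2, 3, 5, 4, 6]


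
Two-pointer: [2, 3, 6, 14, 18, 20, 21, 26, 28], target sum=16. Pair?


Two pointers: lo=0, hi=8
Found pair: (2, 14) summing to 16


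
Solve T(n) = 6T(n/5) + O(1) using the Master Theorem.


a=6, b=5, c=0. log_5(6)=1.113 > c=0. Case 1: O(n^log_b(a)) = O(n^1.113)
Complexity: O(n^1.113)


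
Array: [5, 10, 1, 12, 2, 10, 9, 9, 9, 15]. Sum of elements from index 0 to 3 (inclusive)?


Prefix sums: [0, 5, 15, 16, 28, 30, 40, 49, 58, 67, 82]
Sum[0..3] = prefix[4] - prefix[0] = 28 - 0 = 28


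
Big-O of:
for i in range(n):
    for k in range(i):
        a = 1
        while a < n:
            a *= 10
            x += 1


Per nesting level: O(n) * O(n) [triangular over i] * O(log n) = O(n^2 log n)
Complexity: O(n^2 log n)


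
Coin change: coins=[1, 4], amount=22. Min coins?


dp[0]=0; dp[i]=1+min(dp[i-c] for c in coins)
...dp[17]=5, dp[18]=6, dp[19]=7, dp[20]=5, dp[21]=6, dp[22]=7
Minimum coins for 22 = 7


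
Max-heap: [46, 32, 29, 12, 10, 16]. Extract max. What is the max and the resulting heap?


Max = 46
Replace root with last, heapify down
Resulting heap: [32, 16, 29, 12, 10]


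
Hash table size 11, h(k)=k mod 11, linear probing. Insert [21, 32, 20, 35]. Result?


Insertions: 21->slot 10; 32->slot 0; 20->slot 9; 35->slot 2
Table: [32, None, 35, None, None, None, None, None, None, 20, 21]


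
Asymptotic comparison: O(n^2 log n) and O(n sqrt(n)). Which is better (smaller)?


n^1.5 grows slower than n^2 log n
O(n sqrt(n)) is asymptotically smaller; O(n^2 log n) grows faster


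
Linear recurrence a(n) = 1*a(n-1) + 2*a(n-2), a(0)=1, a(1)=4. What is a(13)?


Build bottom-up:
...a(11)=3414, a(12)=6826, a(13)=1*6826+2*3414=13654


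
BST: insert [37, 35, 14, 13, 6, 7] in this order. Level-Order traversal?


Root = 37; build tree by BST insertion.
Level-Order traversal: [37, 35, 14, 13, 6, 7]


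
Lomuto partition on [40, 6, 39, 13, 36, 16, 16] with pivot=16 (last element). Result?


Elements <= 16 go left of pivot.
Result: [6, 13, 16, 16, 36, 39, 40], pivot at index 3


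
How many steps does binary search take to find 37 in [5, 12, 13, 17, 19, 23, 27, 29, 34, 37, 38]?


Search for 37:
[0,10] mid=5 arr[5]=23
[6,10] mid=8 arr[8]=34
[9,10] mid=9 arr[9]=37
Total: 3 comparisons


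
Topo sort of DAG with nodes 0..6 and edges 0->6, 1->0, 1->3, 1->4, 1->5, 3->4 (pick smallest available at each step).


Kahn's algorithm, process smallest node first
Order: [1, 0, 2, 3, 4, 5, 6]


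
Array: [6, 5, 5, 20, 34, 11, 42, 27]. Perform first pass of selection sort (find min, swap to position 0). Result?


After one pass: [5, 6, 5, 20, 34, 11, 42, 27]
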